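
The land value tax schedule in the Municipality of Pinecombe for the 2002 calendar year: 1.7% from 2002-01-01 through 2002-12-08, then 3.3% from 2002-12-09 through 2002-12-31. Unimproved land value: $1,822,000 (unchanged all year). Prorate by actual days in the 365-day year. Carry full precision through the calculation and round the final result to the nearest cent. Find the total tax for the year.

2002-01-01 to 2002-12-08: 342 days at 1.7% → $1,822,000 × 1.7% × 342/365 = $29,022.2137
2002-12-09 to 2002-12-31: 23 days at 3.3% → $1,822,000 × 3.3% × 23/365 = $3,788.7616
Total = $32,810.9753

$32,810.98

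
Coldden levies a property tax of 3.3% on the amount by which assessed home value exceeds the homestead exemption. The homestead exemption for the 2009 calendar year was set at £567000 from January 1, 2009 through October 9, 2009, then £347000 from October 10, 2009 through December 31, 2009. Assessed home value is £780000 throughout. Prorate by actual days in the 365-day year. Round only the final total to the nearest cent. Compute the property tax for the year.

January 1 – October 9, 2009: 282 days, exemption £567000 → (£780000 − £567000) × 3.3% × 282/365 = £5430.6247
October 10 – December 31, 2009: 83 days, exemption £347000 → (£780000 − £347000) × 3.3% × 83/365 = £3249.2795
Total = £8679.9041

£8679.90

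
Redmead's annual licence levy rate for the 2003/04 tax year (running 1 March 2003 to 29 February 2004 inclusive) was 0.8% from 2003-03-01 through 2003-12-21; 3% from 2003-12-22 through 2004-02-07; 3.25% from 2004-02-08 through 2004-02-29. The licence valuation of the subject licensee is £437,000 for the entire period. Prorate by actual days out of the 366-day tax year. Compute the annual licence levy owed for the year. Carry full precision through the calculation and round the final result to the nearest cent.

£5,400.41

2003-03-01 to 2003-12-21: 296 days at 0.8% → £437,000 × 0.8% × 296/366 = £2,827.3661
2003-12-22 to 2004-02-07: 48 days at 3% → £437,000 × 3% × 48/366 = £1,719.3443
2004-02-08 to 2004-02-29: 22 days at 3.25% → £437,000 × 3.25% × 22/366 = £853.7022
Total = £5,400.4126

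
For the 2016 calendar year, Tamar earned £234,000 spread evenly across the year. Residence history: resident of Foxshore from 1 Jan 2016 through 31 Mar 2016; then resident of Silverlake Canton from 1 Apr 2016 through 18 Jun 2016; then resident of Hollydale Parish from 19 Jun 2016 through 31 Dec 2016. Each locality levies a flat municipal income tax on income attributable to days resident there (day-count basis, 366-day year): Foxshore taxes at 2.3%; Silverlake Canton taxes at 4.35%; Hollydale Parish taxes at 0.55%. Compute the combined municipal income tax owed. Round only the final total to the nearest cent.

£4,224.47

Foxshore, 1 Jan – 31 Mar 2016: 91 days → £234,000 × 2.3% × 91/366 = £1,338.1475
Silverlake Canton, 1 Apr – 18 Jun 2016: 79 days → £234,000 × 4.35% × 79/366 = £2,197.1066
Hollydale Parish, 19 Jun – 31 Dec 2016: 196 days → £234,000 × 0.55% × 196/366 = £689.2131
Total = £4,224.4672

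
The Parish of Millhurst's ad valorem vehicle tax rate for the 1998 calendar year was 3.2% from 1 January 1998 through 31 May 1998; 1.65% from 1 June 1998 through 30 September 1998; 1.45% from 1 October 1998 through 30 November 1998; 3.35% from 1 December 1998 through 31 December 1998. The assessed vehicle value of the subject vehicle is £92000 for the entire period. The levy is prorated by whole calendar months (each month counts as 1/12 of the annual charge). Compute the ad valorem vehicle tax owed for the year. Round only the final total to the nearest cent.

1 January – 31 May 1998: 5 months at 3.2% → £92000 × 3.2% × 5/12 = £1226.6667
1 June – 30 September 1998: 4 months at 1.65% → £92000 × 1.65% × 4/12 = £506.0000
1 October – 30 November 1998: 2 months at 1.45% → £92000 × 1.45% × 2/12 = £222.3333
1 December – 31 December 1998: 1 month at 3.35% → £92000 × 3.35% × 1/12 = £256.8333
Total = £2211.8333

£2211.83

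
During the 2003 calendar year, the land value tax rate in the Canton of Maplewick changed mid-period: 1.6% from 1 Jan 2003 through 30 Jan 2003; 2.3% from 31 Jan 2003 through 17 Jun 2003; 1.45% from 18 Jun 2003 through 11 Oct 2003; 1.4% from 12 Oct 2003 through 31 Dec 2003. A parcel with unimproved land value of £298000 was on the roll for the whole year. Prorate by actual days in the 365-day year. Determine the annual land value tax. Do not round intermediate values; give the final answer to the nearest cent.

1 Jan – 30 Jan 2003: 30 days at 1.6% → £298000 × 1.6% × 30/365 = £391.8904
31 Jan – 17 Jun 2003: 138 days at 2.3% → £298000 × 2.3% × 138/365 = £2591.3753
18 Jun – 11 Oct 2003: 116 days at 1.45% → £298000 × 1.45% × 116/365 = £1373.2493
12 Oct – 31 Dec 2003: 81 days at 1.4% → £298000 × 1.4% × 81/365 = £925.8411
Total = £5282.3562

£5282.36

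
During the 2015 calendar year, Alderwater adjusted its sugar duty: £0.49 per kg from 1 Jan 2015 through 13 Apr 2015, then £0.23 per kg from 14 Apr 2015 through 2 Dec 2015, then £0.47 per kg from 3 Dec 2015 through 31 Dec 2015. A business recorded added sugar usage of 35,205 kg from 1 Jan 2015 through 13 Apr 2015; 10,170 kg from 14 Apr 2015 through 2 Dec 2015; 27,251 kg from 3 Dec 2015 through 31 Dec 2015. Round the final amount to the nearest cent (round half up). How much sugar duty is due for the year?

1 Jan – 13 Apr 2015: 35,205 kg at £0.49/kg → £17250.45
14 Apr – 2 Dec 2015: 10,170 kg at £0.23/kg → £2339.10
3 Dec – 31 Dec 2015: 27,251 kg at £0.47/kg → £12807.97

£32397.52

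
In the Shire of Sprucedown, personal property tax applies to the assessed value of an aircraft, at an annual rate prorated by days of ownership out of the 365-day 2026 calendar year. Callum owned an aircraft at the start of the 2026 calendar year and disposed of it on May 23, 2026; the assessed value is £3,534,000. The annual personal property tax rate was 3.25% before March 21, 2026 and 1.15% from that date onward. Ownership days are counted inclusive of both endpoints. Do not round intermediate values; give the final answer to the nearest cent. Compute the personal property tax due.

£31,985.12

January 1 – March 20, 2026: 79 days at 3.25% → £3,534,000 × 3.25% × 79/365 = £24,859.0274
March 21 – May 23, 2026: 64 days at 1.15% → £3,534,000 × 1.15% × 64/365 = £7,126.0932
Total = £31,985.1205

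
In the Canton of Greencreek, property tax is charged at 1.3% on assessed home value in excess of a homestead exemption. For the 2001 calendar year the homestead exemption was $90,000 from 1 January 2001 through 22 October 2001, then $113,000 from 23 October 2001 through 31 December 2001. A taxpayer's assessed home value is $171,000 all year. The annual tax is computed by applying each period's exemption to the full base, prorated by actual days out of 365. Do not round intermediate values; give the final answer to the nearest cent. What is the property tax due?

$995.66

1 January – 22 October 2001: 295 days, exemption $90,000 → ($171,000 − $90,000) × 1.3% × 295/365 = $851.0548
23 October – 31 December 2001: 70 days, exemption $113,000 → ($171,000 − $113,000) × 1.3% × 70/365 = $144.6027
Total = $995.6575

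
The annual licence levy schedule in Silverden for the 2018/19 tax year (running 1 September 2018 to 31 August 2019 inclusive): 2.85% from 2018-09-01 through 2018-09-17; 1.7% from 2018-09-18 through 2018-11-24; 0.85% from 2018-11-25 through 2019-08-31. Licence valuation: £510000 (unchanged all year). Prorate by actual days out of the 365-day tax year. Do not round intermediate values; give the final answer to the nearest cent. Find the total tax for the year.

£5617.68

2018-09-01 to 2018-09-17: 17 days at 2.85% → £510000 × 2.85% × 17/365 = £676.9726
2018-09-18 to 2018-11-24: 68 days at 1.7% → £510000 × 1.7% × 68/365 = £1615.2329
2018-11-25 to 2019-08-31: 280 days at 0.85% → £510000 × 0.85% × 280/365 = £3325.4795
Total = £5617.6849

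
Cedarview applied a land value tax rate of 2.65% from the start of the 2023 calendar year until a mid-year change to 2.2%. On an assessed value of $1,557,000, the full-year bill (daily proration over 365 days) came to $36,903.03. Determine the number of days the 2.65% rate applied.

138 days

Let d = days at the first rate; then 365 − d days at the second rate.
$1,557,000 × [2.65%·d + 2.2%·(365−d)] / 365 = $36,903.03
Solving gives d = 138, so the new rate took effect on May 19, 2023.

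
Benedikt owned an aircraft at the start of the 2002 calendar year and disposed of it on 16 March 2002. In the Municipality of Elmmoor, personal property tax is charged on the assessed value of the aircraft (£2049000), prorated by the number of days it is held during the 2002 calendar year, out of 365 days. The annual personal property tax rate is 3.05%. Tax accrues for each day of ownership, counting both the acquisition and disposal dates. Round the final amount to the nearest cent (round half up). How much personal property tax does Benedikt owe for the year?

£12841.34

Days held (1 January – 16 March 2002): 75 out of 365
Tax = £2049000 × 3.05% × 75/365 = £12841.3356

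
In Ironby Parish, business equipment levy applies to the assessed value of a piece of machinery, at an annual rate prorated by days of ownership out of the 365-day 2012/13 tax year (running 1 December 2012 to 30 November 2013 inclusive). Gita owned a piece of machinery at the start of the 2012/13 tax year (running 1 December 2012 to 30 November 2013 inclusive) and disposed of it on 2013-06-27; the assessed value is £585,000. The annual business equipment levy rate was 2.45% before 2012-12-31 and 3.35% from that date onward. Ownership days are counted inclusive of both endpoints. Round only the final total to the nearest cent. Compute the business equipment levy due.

£10,788.84

2012-12-01 to 2012-12-30: 30 days at 2.45% → £585,000 × 2.45% × 30/365 = £1,178.0137
2012-12-31 to 2013-06-27: 179 days at 3.35% → £585,000 × 3.35% × 179/365 = £9,610.8288
Total = £10,788.8425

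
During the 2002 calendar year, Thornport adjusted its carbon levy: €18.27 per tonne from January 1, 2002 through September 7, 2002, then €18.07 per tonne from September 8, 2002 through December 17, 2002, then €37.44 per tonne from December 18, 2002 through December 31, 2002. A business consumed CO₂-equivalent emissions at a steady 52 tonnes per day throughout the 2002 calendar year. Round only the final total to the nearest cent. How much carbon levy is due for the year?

€359669.96

January 1 – September 7, 2002: 250 days × 52 tonnes/day = 13,000 tonnes at €18.27/tonne → €237510.00
September 8 – December 17, 2002: 101 days × 52 tonnes/day = 5,252 tonnes at €18.07/tonne → €94903.64
December 18 – December 31, 2002: 14 days × 52 tonnes/day = 728 tonnes at €37.44/tonne → €27256.32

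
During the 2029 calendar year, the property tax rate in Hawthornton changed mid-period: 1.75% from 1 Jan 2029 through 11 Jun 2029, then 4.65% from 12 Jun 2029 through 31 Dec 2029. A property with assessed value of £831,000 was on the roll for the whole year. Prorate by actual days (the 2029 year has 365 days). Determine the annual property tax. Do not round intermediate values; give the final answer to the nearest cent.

1 Jan – 11 Jun 2029: 162 days at 1.75% → £831,000 × 1.75% × 162/365 = £6,454.4795
12 Jun – 31 Dec 2029: 203 days at 4.65% → £831,000 × 4.65% × 203/365 = £21,491.0260
Total = £27,945.5055

£27,945.51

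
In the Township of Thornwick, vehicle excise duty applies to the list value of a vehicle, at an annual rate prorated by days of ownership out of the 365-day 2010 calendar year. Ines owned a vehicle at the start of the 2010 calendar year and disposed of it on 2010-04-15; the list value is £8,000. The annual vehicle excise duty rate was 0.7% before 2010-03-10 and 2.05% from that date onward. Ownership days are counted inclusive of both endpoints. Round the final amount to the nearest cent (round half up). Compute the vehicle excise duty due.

2010-01-01 to 2010-03-09: 68 days at 0.7% → £8,000 × 0.7% × 68/365 = £10.4329
2010-03-10 to 2010-04-15: 37 days at 2.05% → £8,000 × 2.05% × 37/365 = £16.6247
Total = £27.0575

£27.06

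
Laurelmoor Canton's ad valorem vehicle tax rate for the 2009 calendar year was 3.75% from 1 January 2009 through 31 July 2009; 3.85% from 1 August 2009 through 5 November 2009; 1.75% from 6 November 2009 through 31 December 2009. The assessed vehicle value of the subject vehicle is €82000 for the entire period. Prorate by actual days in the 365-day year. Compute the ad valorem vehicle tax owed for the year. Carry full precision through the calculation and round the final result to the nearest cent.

€2845.18

1 January – 31 July 2009: 212 days at 3.75% → €82000 × 3.75% × 212/365 = €1786.0274
1 August – 5 November 2009: 97 days at 3.85% → €82000 × 3.85% × 97/365 = €838.9836
6 November – 31 December 2009: 56 days at 1.75% → €82000 × 1.75% × 56/365 = €220.1644
Total = €2845.1753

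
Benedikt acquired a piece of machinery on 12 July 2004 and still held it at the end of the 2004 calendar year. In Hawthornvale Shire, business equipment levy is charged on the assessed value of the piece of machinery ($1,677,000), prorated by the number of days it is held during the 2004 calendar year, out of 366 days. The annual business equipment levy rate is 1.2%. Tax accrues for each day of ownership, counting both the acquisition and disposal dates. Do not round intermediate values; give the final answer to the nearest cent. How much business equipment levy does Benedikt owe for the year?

Days held (12 July – 31 December 2004): 173 out of 366
Tax = $1,677,000 × 1.2% × 173/366 = $9,512.1639

$9,512.16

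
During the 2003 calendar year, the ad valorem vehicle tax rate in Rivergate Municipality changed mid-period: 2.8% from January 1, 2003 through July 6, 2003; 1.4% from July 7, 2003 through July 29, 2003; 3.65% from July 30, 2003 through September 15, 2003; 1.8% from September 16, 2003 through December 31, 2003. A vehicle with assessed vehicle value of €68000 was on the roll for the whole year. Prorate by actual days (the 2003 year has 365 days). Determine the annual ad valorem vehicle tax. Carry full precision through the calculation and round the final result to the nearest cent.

€1720.68

January 1 – July 6, 2003: 187 days at 2.8% → €68000 × 2.8% × 187/365 = €975.4740
July 7 – July 29, 2003: 23 days at 1.4% → €68000 × 1.4% × 23/365 = €59.9890
July 30 – September 15, 2003: 48 days at 3.65% → €68000 × 3.65% × 48/365 = €326.4000
September 16 – December 31, 2003: 107 days at 1.8% → €68000 × 1.8% × 107/365 = €358.8164
Total = €1720.6795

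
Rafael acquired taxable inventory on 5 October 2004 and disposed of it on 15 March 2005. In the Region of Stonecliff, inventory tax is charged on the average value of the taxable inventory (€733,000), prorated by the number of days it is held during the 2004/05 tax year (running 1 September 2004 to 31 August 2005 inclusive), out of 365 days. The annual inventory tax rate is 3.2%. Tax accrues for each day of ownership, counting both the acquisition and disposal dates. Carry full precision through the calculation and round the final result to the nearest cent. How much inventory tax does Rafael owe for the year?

€10,410.61

Days held (5 October 2004 – 15 March 2005): 162 out of 365
Tax = €733,000 × 3.2% × 162/365 = €10,410.6082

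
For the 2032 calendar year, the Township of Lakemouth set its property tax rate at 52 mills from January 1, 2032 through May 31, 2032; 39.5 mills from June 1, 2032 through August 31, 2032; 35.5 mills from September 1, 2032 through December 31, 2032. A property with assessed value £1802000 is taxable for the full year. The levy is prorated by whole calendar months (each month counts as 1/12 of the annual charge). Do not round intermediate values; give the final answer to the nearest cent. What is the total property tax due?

January 1 – May 31, 2032: 5 months at 52 mills → £1802000 × 5.2% × 5/12 = £39043.3333
June 1 – August 31, 2032: 3 months at 39.5 mills → £1802000 × 3.95% × 3/12 = £17794.7500
September 1 – December 31, 2032: 4 months at 35.5 mills → £1802000 × 3.55% × 4/12 = £21323.6667
Total = £78161.7500

£78161.75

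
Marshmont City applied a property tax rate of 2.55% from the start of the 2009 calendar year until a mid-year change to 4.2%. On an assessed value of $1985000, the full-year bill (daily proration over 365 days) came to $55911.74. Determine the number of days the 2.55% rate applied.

Let d = days at the first rate; then 365 − d days at the second rate.
$1985000 × [2.55%·d + 4.2%·(365−d)] / 365 = $55911.74
Solving gives d = 306, so the new rate took effect on 3 November 2009.

306 days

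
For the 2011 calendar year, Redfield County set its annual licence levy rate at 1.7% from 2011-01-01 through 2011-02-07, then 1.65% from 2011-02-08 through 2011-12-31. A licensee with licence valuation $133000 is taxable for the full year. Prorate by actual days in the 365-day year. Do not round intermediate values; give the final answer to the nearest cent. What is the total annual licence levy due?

$2201.42

2011-01-01 to 2011-02-07: 38 days at 1.7% → $133000 × 1.7% × 38/365 = $235.3918
2011-02-08 to 2011-12-31: 327 days at 1.65% → $133000 × 1.65% × 327/365 = $1966.0315
Total = $2201.4233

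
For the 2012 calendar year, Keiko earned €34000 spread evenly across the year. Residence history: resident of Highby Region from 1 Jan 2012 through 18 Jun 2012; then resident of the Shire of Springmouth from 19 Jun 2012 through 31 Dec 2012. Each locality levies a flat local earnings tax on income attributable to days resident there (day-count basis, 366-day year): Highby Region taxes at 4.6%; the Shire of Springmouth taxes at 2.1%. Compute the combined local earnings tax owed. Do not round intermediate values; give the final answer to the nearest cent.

€1108.81

Highby Region, 1 Jan – 18 Jun 2012: 170 days → €34000 × 4.6% × 170/366 = €726.4481
The Shire of Springmouth, 19 Jun – 31 Dec 2012: 196 days → €34000 × 2.1% × 196/366 = €382.3607
Total = €1108.8087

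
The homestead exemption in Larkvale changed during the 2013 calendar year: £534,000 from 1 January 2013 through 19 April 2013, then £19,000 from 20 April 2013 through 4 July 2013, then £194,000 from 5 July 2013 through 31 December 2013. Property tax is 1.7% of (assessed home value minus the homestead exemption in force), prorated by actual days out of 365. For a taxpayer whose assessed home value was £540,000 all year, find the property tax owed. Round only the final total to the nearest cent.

£4,775.37

1 January – 19 April 2013: 109 days, exemption £534,000 → (£540,000 − £534,000) × 1.7% × 109/365 = £30.4603
20 April – 4 July 2013: 76 days, exemption £19,000 → (£540,000 − £19,000) × 1.7% × 76/365 = £1,844.1973
5 July – 31 December 2013: 180 days, exemption £194,000 → (£540,000 − £194,000) × 1.7% × 180/365 = £2,900.7123
Total = £4,775.3699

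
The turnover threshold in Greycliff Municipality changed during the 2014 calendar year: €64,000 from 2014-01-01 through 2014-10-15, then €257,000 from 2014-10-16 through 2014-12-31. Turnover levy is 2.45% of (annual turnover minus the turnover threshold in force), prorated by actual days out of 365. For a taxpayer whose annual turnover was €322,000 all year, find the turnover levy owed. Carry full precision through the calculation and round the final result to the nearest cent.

2014-01-01 to 2014-10-15: 288 days, exemption €64,000 → (€322,000 − €64,000) × 2.45% × 288/365 = €4,987.5288
2014-10-16 to 2014-12-31: 77 days, exemption €257,000 → (€322,000 − €257,000) × 2.45% × 77/365 = €335.9521
Total = €5,323.4808

€5,323.48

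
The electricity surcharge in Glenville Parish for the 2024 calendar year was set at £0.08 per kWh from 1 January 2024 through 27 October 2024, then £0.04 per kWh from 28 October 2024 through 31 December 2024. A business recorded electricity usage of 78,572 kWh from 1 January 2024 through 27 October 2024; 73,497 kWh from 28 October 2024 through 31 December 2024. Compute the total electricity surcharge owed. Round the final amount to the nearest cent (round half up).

1 January – 27 October 2024: 78,572 kWh at £0.08/kWh → £6,285.76
28 October – 31 December 2024: 73,497 kWh at £0.04/kWh → £2,939.88

£9,225.64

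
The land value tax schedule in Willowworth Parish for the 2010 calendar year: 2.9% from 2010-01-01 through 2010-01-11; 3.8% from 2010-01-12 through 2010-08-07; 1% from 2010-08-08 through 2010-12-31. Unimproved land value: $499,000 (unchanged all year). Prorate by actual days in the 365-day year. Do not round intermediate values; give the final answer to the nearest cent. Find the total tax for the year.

2010-01-01 to 2010-01-11: 11 days at 2.9% → $499,000 × 2.9% × 11/365 = $436.1123
2010-01-12 to 2010-08-07: 208 days at 3.8% → $499,000 × 3.8% × 208/365 = $10,805.7425
2010-08-08 to 2010-12-31: 146 days at 1% → $499,000 × 1% × 146/365 = $1,996.0000
Total = $13,237.8548

$13,237.85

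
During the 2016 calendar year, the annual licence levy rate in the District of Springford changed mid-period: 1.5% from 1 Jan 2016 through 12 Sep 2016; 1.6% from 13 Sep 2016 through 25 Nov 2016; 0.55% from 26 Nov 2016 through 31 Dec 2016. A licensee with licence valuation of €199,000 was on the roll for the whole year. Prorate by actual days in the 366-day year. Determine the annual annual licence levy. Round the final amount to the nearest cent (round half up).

1 Jan – 12 Sep 2016: 256 days at 1.5% → €199,000 × 1.5% × 256/366 = €2,087.8689
13 Sep – 25 Nov 2016: 74 days at 1.6% → €199,000 × 1.6% × 74/366 = €643.7596
26 Nov – 31 Dec 2016: 36 days at 0.55% → €199,000 × 0.55% × 36/366 = €107.6557
Total = €2,839.2842

€2,839.28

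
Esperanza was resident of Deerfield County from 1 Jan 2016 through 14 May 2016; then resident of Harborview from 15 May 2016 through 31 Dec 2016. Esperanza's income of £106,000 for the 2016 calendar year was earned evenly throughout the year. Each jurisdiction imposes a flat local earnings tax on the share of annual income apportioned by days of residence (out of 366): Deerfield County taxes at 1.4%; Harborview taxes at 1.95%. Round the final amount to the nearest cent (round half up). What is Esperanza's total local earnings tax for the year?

Deerfield County, 1 Jan – 14 May 2016: 135 days → £106,000 × 1.4% × 135/366 = £547.3770
Harborview, 15 May – 31 Dec 2016: 231 days → £106,000 × 1.95% × 231/366 = £1,304.5820
Total = £1,851.9590

£1,851.96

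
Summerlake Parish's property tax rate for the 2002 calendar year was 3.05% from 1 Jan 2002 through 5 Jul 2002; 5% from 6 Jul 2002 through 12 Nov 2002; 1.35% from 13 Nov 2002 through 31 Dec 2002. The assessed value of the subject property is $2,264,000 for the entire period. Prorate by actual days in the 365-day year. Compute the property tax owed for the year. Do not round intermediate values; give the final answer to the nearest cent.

1 Jan – 5 Jul 2002: 186 days at 3.05% → $2,264,000 × 3.05% × 186/365 = $35,188.1425
6 Jul – 12 Nov 2002: 130 days at 5% → $2,264,000 × 5% × 130/365 = $40,317.8082
13 Nov – 31 Dec 2002: 49 days at 1.35% → $2,264,000 × 1.35% × 49/365 = $4,103.1123
Total = $79,609.0630

$79,609.06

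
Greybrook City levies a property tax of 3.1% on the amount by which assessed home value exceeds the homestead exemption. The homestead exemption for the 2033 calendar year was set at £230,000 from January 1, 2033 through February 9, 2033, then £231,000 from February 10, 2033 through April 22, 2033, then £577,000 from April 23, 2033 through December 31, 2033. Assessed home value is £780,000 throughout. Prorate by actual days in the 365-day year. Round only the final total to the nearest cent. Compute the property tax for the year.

January 1 – February 9, 2033: 40 days, exemption £230,000 → (£780,000 − £230,000) × 3.1% × 40/365 = £1,868.4932
February 10 – April 22, 2033: 72 days, exemption £231,000 → (£780,000 − £231,000) × 3.1% × 72/365 = £3,357.1726
April 23 – December 31, 2033: 253 days, exemption £577,000 → (£780,000 − £577,000) × 3.1% × 253/365 = £4,361.9973
Total = £9,587.6630

£9,587.66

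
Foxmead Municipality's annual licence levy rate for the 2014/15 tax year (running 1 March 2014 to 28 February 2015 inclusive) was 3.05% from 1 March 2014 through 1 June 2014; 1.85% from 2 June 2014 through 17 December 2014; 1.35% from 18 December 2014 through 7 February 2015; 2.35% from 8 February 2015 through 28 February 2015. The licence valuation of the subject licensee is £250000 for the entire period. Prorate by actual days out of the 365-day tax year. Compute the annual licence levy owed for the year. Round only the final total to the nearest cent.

£5283.22

1 March – 1 June 2014: 93 days at 3.05% → £250000 × 3.05% × 93/365 = £1942.8082
2 June – 17 December 2014: 199 days at 1.85% → £250000 × 1.85% × 199/365 = £2521.5753
18 December 2014 – 7 February 2015: 52 days at 1.35% → £250000 × 1.35% × 52/365 = £480.8219
8 February – 28 February 2015: 21 days at 2.35% → £250000 × 2.35% × 21/365 = £338.0137
Total = £5283.2192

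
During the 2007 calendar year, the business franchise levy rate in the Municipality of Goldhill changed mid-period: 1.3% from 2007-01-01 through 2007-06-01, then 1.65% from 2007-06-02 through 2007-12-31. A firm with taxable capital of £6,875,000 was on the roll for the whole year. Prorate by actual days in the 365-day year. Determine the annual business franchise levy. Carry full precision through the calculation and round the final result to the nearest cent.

£103,416.95

2007-01-01 to 2007-06-01: 152 days at 1.3% → £6,875,000 × 1.3% × 152/365 = £37,219.1781
2007-06-02 to 2007-12-31: 213 days at 1.65% → £6,875,000 × 1.65% × 213/365 = £66,197.7740
Total = £103,416.9521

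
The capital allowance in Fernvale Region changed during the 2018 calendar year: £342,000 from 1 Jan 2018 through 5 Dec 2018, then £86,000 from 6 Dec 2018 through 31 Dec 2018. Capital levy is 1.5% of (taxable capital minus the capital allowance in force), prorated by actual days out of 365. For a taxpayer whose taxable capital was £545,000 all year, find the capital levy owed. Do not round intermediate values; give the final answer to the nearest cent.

£3,318.53

1 Jan – 5 Dec 2018: 339 days, exemption £342,000 → (£545,000 − £342,000) × 1.5% × 339/365 = £2,828.0959
6 Dec – 31 Dec 2018: 26 days, exemption £86,000 → (£545,000 − £86,000) × 1.5% × 26/365 = £490.4384
Total = £3,318.5342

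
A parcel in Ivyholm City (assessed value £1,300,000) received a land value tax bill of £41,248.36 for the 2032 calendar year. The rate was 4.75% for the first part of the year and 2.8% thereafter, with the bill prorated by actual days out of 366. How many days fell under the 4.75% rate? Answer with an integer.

70 days

Let d = days at the first rate; then 366 − d days at the second rate.
£1,300,000 × [4.75%·d + 2.8%·(366−d)] / 366 = £41,248.36
Solving gives d = 70, so the new rate took effect on 11 Mar 2032.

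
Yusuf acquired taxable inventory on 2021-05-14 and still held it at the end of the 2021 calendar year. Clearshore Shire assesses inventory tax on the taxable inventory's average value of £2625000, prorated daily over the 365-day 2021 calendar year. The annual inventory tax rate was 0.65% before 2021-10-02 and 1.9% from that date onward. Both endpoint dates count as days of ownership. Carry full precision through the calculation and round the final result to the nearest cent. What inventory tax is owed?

2021-05-14 to 2021-10-01: 141 days at 0.65% → £2625000 × 0.65% × 141/365 = £6591.2671
2021-10-02 to 2021-12-31: 91 days at 1.9% → £2625000 × 1.9% × 91/365 = £12434.5890
Total = £19025.8562

£19025.86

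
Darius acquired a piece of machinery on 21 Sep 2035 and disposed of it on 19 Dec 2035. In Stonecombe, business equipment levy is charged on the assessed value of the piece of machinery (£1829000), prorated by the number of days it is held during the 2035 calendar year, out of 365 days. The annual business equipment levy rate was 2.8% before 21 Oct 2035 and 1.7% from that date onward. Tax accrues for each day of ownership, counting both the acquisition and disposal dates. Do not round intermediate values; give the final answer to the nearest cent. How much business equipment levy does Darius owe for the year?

£9320.38

21 Sep – 20 Oct 2035: 30 days at 2.8% → £1829000 × 2.8% × 30/365 = £4209.2055
21 Oct – 19 Dec 2035: 60 days at 1.7% → £1829000 × 1.7% × 60/365 = £5111.1781
Total = £9320.3836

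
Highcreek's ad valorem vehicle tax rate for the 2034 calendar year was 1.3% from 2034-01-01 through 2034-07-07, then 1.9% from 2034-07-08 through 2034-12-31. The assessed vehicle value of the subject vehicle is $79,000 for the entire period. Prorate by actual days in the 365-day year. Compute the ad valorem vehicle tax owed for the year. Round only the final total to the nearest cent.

2034-01-01 to 2034-07-07: 188 days at 1.3% → $79,000 × 1.3% × 188/365 = $528.9753
2034-07-08 to 2034-12-31: 177 days at 1.9% → $79,000 × 1.9% × 177/365 = $727.8822
Total = $1,256.8575

$1,256.86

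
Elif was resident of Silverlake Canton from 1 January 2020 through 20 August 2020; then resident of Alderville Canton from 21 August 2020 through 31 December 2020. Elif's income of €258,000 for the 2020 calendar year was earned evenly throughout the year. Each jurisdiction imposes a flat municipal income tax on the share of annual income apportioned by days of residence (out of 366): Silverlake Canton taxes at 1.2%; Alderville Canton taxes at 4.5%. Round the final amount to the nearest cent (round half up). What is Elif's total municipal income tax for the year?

Silverlake Canton, 1 January – 20 August 2020: 233 days → €258,000 × 1.2% × 233/366 = €1,970.9508
Alderville Canton, 21 August – 31 December 2020: 133 days → €258,000 × 4.5% × 133/366 = €4,218.9344
Total = €6,189.8852

€6,189.89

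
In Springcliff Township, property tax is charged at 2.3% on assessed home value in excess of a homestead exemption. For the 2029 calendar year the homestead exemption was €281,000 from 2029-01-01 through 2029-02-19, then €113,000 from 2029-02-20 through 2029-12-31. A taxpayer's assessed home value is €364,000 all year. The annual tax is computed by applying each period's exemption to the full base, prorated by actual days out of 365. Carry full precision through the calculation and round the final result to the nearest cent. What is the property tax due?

€5,243.68

2029-01-01 to 2029-02-19: 50 days, exemption €281,000 → (€364,000 − €281,000) × 2.3% × 50/365 = €261.5068
2029-02-20 to 2029-12-31: 315 days, exemption €113,000 → (€364,000 − €113,000) × 2.3% × 315/365 = €4,982.1781
Total = €5,243.6849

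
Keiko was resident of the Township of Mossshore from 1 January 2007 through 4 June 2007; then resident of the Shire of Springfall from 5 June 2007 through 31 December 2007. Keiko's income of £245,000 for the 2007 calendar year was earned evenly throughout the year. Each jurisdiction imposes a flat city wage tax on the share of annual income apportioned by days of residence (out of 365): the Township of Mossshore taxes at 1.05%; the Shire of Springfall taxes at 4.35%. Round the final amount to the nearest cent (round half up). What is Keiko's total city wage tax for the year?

The Township of Mossshore, 1 January – 4 June 2007: 155 days → £245,000 × 1.05% × 155/365 = £1,092.4315
The Shire of Springfall, 5 June – 31 December 2007: 210 days → £245,000 × 4.35% × 210/365 = £6,131.7123
Total = £7,224.1438

£7,224.14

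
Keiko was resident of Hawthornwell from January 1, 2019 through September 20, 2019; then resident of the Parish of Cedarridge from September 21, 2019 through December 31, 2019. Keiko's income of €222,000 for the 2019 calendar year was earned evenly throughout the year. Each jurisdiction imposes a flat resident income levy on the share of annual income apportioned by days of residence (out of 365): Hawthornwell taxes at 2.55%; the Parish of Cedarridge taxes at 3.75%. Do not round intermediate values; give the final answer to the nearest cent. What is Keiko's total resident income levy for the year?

Hawthornwell, January 1 – September 20, 2019: 263 days → €222,000 × 2.55% × 263/365 = €4,079.0219
The Parish of Cedarridge, September 21 – December 31, 2019: 102 days → €222,000 × 3.75% × 102/365 = €2,326.4384
Total = €6,405.4603

€6,405.46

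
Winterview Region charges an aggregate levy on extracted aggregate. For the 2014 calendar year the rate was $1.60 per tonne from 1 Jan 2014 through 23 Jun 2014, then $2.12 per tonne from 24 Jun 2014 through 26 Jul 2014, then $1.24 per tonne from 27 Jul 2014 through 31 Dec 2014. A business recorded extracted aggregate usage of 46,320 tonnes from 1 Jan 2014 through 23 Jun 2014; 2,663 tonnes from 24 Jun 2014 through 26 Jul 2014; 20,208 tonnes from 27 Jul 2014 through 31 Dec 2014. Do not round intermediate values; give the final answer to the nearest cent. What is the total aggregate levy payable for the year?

$104,815.48

1 Jan – 23 Jun 2014: 46,320 tonnes at $1.60/tonne → $74,112.00
24 Jun – 26 Jul 2014: 2,663 tonnes at $2.12/tonne → $5,645.56
27 Jul – 31 Dec 2014: 20,208 tonnes at $1.24/tonne → $25,057.92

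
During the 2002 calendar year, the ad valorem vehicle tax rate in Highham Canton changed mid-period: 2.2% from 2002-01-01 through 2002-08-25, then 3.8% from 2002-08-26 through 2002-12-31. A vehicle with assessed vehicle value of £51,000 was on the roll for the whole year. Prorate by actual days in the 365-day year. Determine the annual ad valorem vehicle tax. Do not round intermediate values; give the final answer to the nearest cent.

£1,408.16

2002-01-01 to 2002-08-25: 237 days at 2.2% → £51,000 × 2.2% × 237/365 = £728.5315
2002-08-26 to 2002-12-31: 128 days at 3.8% → £51,000 × 3.8% × 128/365 = £679.6274
Total = £1,408.1589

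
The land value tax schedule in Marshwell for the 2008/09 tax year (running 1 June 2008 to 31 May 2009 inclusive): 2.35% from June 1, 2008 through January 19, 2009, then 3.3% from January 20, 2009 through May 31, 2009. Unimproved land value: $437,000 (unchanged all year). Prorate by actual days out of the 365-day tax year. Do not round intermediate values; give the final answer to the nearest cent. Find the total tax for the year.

$11,770.86

June 1, 2008 – January 19, 2009: 233 days at 2.35% → $437,000 × 2.35% × 233/365 = $6,555.5986
January 20 – May 31, 2009: 132 days at 3.3% → $437,000 × 3.3% × 132/365 = $5,215.2658
Total = $11,770.8644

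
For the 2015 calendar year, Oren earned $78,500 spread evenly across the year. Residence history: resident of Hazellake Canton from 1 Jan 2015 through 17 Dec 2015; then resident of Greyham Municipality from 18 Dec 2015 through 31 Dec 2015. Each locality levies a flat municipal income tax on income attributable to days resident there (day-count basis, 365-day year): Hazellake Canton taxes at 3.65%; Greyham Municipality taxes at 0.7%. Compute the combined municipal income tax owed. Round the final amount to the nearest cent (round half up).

Hazellake Canton, 1 Jan – 17 Dec 2015: 351 days → $78,500 × 3.65% × 351/365 = $2,755.3500
Greyham Municipality, 18 Dec – 31 Dec 2015: 14 days → $78,500 × 0.7% × 14/365 = $21.0767
Total = $2,776.4267

$2,776.43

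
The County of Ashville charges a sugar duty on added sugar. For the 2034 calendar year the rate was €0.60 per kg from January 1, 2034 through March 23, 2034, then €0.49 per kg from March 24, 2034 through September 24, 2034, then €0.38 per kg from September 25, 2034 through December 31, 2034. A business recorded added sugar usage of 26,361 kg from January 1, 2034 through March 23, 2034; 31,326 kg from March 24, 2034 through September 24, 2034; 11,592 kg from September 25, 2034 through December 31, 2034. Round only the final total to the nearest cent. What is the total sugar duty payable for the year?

€35571.30

January 1 – March 23, 2034: 26,361 kg at €0.60/kg → €15816.60
March 24 – September 24, 2034: 31,326 kg at €0.49/kg → €15349.74
September 25 – December 31, 2034: 11,592 kg at €0.38/kg → €4404.96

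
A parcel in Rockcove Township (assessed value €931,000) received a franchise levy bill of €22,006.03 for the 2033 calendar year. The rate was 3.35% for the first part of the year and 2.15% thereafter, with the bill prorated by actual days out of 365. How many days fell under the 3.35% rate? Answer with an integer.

65 days

Let d = days at the first rate; then 365 − d days at the second rate.
€931,000 × [3.35%·d + 2.15%·(365−d)] / 365 = €22,006.03
Solving gives d = 65, so the new rate took effect on 7 March 2033.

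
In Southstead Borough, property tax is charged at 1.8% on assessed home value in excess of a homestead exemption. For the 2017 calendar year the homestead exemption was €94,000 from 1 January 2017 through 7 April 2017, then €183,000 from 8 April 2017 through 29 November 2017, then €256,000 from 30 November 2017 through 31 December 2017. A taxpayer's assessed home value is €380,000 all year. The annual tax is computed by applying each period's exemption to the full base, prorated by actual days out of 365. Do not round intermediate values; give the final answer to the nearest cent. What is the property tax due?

€3,856.54

1 January – 7 April 2017: 97 days, exemption €94,000 → (€380,000 − €94,000) × 1.8% × 97/365 = €1,368.0986
8 April – 29 November 2017: 236 days, exemption €183,000 → (€380,000 − €183,000) × 1.8% × 236/365 = €2,292.7562
30 November – 31 December 2017: 32 days, exemption €256,000 → (€380,000 − €256,000) × 1.8% × 32/365 = €195.6822
Total = €3,856.5370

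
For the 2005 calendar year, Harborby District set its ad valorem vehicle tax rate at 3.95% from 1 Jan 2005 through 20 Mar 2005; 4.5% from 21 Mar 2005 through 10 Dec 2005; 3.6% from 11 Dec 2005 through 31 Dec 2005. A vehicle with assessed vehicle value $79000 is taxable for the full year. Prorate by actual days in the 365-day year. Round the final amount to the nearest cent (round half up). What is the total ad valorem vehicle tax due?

1 Jan – 20 Mar 2005: 79 days at 3.95% → $79000 × 3.95% × 79/365 = $675.3959
21 Mar – 10 Dec 2005: 265 days at 4.5% → $79000 × 4.5% × 265/365 = $2581.0274
11 Dec – 31 Dec 2005: 21 days at 3.6% → $79000 × 3.6% × 21/365 = $163.6274
Total = $3420.0507

$3420.05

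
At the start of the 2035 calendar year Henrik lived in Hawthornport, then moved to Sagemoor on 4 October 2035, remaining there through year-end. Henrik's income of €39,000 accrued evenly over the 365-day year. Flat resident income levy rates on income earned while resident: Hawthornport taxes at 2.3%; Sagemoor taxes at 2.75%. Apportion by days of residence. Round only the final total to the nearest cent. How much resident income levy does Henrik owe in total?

Hawthornport, 1 January – 3 October 2035: 276 days → €39,000 × 2.3% × 276/365 = €678.2795
Sagemoor, 4 October – 31 December 2035: 89 days → €39,000 × 2.75% × 89/365 = €261.5137
Total = €939.7932

€939.79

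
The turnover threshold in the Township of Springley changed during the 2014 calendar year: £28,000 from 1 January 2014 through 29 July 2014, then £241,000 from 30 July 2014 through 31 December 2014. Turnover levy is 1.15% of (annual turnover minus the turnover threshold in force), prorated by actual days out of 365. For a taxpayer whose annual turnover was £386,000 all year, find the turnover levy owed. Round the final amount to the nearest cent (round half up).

£3,076.80

1 January – 29 July 2014: 210 days, exemption £28,000 → (£386,000 − £28,000) × 1.15% × 210/365 = £2,368.6849
30 July – 31 December 2014: 155 days, exemption £241,000 → (£386,000 − £241,000) × 1.15% × 155/365 = £708.1164
Total = £3,076.8014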